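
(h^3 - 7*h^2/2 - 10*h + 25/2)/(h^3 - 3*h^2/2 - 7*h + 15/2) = (h - 5)/(h - 3)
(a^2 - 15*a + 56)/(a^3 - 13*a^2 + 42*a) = (a - 8)/(a*(a - 6))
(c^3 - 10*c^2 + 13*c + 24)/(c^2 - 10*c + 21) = (c^2 - 7*c - 8)/(c - 7)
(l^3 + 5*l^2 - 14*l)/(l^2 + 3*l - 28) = l*(l - 2)/(l - 4)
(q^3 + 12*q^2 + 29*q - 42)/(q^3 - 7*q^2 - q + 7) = (q^2 + 13*q + 42)/(q^2 - 6*q - 7)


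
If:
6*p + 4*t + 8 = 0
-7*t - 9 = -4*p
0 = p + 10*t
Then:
No Solution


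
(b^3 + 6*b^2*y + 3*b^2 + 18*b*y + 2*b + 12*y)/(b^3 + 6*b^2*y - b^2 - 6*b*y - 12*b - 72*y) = (b^2 + 3*b + 2)/(b^2 - b - 12)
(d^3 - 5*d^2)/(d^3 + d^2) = (d - 5)/(d + 1)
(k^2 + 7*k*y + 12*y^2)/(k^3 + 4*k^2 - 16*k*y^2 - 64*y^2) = (-k - 3*y)/(-k^2 + 4*k*y - 4*k + 16*y)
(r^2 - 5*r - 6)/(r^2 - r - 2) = (r - 6)/(r - 2)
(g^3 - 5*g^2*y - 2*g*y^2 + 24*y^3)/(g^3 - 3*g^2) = (g^3 - 5*g^2*y - 2*g*y^2 + 24*y^3)/(g^2*(g - 3))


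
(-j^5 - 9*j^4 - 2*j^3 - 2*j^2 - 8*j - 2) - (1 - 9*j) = -j^5 - 9*j^4 - 2*j^3 - 2*j^2 + j - 3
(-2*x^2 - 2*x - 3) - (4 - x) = -2*x^2 - x - 7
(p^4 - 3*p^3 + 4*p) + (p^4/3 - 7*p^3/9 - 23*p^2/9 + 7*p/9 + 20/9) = 4*p^4/3 - 34*p^3/9 - 23*p^2/9 + 43*p/9 + 20/9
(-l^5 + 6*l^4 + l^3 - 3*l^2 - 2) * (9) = -9*l^5 + 54*l^4 + 9*l^3 - 27*l^2 - 18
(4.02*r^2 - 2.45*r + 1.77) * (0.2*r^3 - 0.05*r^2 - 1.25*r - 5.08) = 0.804*r^5 - 0.691*r^4 - 4.5485*r^3 - 17.4476*r^2 + 10.2335*r - 8.9916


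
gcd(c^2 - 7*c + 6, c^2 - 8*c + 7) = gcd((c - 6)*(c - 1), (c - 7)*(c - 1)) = c - 1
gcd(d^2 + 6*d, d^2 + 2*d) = d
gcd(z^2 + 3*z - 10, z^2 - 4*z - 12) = 1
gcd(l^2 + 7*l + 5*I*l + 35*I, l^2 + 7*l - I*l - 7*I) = l + 7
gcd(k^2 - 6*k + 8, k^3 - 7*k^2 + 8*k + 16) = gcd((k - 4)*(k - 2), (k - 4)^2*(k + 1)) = k - 4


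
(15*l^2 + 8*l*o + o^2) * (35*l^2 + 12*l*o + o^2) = 525*l^4 + 460*l^3*o + 146*l^2*o^2 + 20*l*o^3 + o^4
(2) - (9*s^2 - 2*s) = -9*s^2 + 2*s + 2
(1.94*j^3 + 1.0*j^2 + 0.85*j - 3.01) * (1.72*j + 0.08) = 3.3368*j^4 + 1.8752*j^3 + 1.542*j^2 - 5.1092*j - 0.2408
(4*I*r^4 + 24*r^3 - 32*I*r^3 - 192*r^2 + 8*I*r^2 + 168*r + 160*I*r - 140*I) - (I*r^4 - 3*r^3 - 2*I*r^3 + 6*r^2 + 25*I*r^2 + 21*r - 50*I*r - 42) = 3*I*r^4 + 27*r^3 - 30*I*r^3 - 198*r^2 - 17*I*r^2 + 147*r + 210*I*r + 42 - 140*I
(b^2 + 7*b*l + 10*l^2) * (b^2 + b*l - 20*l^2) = b^4 + 8*b^3*l - 3*b^2*l^2 - 130*b*l^3 - 200*l^4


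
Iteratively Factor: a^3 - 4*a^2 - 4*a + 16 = (a - 4)*(a^2 - 4) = (a - 4)*(a - 2)*(a + 2)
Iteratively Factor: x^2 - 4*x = (x - 4)*(x)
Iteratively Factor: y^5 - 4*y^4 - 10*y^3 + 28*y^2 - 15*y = (y)*(y^4 - 4*y^3 - 10*y^2 + 28*y - 15) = y*(y - 5)*(y^3 + y^2 - 5*y + 3) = y*(y - 5)*(y + 3)*(y^2 - 2*y + 1) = y*(y - 5)*(y - 1)*(y + 3)*(y - 1)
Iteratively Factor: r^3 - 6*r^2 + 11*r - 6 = (r - 3)*(r^2 - 3*r + 2) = (r - 3)*(r - 2)*(r - 1)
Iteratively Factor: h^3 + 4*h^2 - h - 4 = (h + 4)*(h^2 - 1) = (h + 1)*(h + 4)*(h - 1)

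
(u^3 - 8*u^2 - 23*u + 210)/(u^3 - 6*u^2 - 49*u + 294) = (u + 5)/(u + 7)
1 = 1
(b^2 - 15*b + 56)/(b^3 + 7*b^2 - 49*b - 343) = (b - 8)/(b^2 + 14*b + 49)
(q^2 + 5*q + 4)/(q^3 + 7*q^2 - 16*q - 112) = (q + 1)/(q^2 + 3*q - 28)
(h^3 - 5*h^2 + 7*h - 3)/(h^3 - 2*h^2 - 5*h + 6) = (h - 1)/(h + 2)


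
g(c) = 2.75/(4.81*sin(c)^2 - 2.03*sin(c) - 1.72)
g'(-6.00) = -0.48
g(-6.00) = -1.44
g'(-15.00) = -6.48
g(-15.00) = 1.68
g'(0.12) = 0.67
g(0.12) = -1.45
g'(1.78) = 5.24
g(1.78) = 3.07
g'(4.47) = -0.33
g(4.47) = 0.57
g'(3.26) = -4.33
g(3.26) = -1.95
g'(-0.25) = 13.78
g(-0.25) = -2.98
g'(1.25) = -13.11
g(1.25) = 4.01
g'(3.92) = -3.99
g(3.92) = 1.32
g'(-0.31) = 30.48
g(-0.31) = -4.21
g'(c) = 2.75*(-9.62*sin(c)*cos(c) + 2.03*cos(c))/(4.81*sin(c)^2 - 2.03*sin(c) - 1.72)^2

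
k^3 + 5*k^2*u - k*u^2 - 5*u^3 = (k - u)*(k + u)*(k + 5*u)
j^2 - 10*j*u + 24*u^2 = (j - 6*u)*(j - 4*u)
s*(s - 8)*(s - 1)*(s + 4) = s^4 - 5*s^3 - 28*s^2 + 32*s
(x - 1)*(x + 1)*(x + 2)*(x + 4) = x^4 + 6*x^3 + 7*x^2 - 6*x - 8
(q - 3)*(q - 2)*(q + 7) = q^3 + 2*q^2 - 29*q + 42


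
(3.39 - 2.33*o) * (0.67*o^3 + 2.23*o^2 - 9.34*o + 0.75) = -1.5611*o^4 - 2.9246*o^3 + 29.3219*o^2 - 33.4101*o + 2.5425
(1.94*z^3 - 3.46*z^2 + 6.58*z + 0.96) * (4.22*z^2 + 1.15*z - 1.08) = 8.1868*z^5 - 12.3702*z^4 + 21.6934*z^3 + 15.355*z^2 - 6.0024*z - 1.0368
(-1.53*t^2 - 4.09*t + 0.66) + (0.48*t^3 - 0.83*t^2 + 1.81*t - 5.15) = 0.48*t^3 - 2.36*t^2 - 2.28*t - 4.49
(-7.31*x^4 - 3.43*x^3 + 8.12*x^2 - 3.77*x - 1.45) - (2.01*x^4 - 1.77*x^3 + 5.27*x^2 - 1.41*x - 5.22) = -9.32*x^4 - 1.66*x^3 + 2.85*x^2 - 2.36*x + 3.77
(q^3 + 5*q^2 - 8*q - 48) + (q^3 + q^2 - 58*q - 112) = 2*q^3 + 6*q^2 - 66*q - 160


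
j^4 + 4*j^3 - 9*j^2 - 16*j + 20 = (j - 2)*(j - 1)*(j + 2)*(j + 5)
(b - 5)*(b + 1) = b^2 - 4*b - 5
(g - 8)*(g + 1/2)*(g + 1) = g^3 - 13*g^2/2 - 23*g/2 - 4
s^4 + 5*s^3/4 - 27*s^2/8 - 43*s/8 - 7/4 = (s - 2)*(s + 1/2)*(s + 1)*(s + 7/4)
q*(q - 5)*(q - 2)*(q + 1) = q^4 - 6*q^3 + 3*q^2 + 10*q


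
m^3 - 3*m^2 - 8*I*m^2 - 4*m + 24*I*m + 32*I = (m - 4)*(m + 1)*(m - 8*I)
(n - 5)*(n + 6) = n^2 + n - 30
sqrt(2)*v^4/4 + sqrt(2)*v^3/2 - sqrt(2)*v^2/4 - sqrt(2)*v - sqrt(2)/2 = (v/2 + 1/2)*(v - sqrt(2))*(v + sqrt(2))*(sqrt(2)*v/2 + sqrt(2)/2)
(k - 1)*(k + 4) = k^2 + 3*k - 4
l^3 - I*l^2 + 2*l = l*(l - 2*I)*(l + I)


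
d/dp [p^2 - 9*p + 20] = 2*p - 9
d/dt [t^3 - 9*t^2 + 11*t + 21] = 3*t^2 - 18*t + 11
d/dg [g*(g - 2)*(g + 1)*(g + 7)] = 4*g^3 + 18*g^2 - 18*g - 14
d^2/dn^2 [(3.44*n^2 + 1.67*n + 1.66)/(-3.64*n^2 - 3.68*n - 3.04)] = (5.6843418860808e-14*n^4 + 47.905312*n^3 + 96.427968*n^2 - 22.5388800000001*n - 34.439936)/(48.228544*n^6 + 146.275584*n^5 + 268.71936*n^4 + 294.16448*n^3 + 224.42496*n^2 + 102.027264*n + 28.094464)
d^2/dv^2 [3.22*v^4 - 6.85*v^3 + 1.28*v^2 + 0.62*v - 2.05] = 38.64*v^2 - 41.1*v + 2.56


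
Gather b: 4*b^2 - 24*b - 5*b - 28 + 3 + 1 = 4*b^2 - 29*b - 24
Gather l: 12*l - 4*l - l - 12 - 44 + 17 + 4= 7*l - 35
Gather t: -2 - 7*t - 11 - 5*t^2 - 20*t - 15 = -5*t^2 - 27*t - 28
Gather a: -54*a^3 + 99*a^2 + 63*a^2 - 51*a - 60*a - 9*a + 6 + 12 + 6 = -54*a^3 + 162*a^2 - 120*a + 24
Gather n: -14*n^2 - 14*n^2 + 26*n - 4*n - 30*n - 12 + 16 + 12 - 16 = -28*n^2 - 8*n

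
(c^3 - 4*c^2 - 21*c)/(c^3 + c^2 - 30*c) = (c^2 - 4*c - 21)/(c^2 + c - 30)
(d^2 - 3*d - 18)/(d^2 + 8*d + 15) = (d - 6)/(d + 5)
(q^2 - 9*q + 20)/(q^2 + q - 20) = (q - 5)/(q + 5)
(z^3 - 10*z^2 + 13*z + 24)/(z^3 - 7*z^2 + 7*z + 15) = (z - 8)/(z - 5)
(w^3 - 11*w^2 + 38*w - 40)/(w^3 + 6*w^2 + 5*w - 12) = (w^3 - 11*w^2 + 38*w - 40)/(w^3 + 6*w^2 + 5*w - 12)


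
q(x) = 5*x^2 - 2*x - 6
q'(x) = 10*x - 2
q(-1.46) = 7.58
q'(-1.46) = -16.60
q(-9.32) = 446.95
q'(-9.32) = -95.20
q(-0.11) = -5.72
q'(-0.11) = -3.10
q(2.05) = 10.91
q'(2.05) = 18.50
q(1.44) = 1.49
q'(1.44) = 12.40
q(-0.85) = -0.69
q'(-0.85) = -10.50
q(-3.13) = 49.24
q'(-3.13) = -33.30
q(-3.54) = 63.74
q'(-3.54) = -37.40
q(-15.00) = 1149.00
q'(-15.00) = -152.00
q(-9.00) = 417.00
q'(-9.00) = -92.00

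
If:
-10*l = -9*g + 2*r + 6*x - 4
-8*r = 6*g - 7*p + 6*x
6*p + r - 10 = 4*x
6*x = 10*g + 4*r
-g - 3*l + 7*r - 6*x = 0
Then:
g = 7908/26471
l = -4750/26471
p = 59640/26471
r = 24246/26471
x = 29344/26471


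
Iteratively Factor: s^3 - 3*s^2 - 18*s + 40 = (s + 4)*(s^2 - 7*s + 10) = (s - 2)*(s + 4)*(s - 5)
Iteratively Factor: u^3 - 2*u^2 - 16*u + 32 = (u - 2)*(u^2 - 16) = (u - 2)*(u + 4)*(u - 4)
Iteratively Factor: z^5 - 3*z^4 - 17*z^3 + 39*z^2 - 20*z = (z + 4)*(z^4 - 7*z^3 + 11*z^2 - 5*z) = (z - 1)*(z + 4)*(z^3 - 6*z^2 + 5*z) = (z - 1)^2*(z + 4)*(z^2 - 5*z) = (z - 5)*(z - 1)^2*(z + 4)*(z)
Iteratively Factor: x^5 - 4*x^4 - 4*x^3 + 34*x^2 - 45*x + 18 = (x - 1)*(x^4 - 3*x^3 - 7*x^2 + 27*x - 18) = (x - 1)^2*(x^3 - 2*x^2 - 9*x + 18) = (x - 3)*(x - 1)^2*(x^2 + x - 6) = (x - 3)*(x - 1)^2*(x + 3)*(x - 2)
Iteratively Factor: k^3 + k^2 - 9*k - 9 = (k + 3)*(k^2 - 2*k - 3) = (k + 1)*(k + 3)*(k - 3)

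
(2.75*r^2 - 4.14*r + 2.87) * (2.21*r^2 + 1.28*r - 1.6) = 6.0775*r^4 - 5.6294*r^3 - 3.3565*r^2 + 10.2976*r - 4.592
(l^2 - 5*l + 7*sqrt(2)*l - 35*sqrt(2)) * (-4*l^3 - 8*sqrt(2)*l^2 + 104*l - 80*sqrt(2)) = -4*l^5 - 36*sqrt(2)*l^4 + 20*l^4 - 8*l^3 + 180*sqrt(2)*l^3 + 40*l^2 + 648*sqrt(2)*l^2 - 3240*sqrt(2)*l - 1120*l + 5600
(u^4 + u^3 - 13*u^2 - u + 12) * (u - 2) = u^5 - u^4 - 15*u^3 + 25*u^2 + 14*u - 24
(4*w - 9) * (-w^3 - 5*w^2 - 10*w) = -4*w^4 - 11*w^3 + 5*w^2 + 90*w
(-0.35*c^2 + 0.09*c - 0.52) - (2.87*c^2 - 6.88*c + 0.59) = -3.22*c^2 + 6.97*c - 1.11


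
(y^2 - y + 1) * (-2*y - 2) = -2*y^3 - 2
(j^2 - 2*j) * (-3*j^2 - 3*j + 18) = -3*j^4 + 3*j^3 + 24*j^2 - 36*j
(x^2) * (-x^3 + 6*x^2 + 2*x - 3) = -x^5 + 6*x^4 + 2*x^3 - 3*x^2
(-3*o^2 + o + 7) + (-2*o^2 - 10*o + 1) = -5*o^2 - 9*o + 8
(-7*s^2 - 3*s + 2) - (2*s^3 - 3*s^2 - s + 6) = -2*s^3 - 4*s^2 - 2*s - 4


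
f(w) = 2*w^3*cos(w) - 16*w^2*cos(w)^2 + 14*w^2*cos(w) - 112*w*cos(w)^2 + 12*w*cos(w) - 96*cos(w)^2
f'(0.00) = -100.00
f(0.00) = -96.00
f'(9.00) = -3930.50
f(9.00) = -4452.43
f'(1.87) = -324.39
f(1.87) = -56.30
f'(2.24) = -645.21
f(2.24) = -238.59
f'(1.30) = 101.09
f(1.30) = -7.55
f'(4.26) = 940.07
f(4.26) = -365.97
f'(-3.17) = 10.38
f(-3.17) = 59.26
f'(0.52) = 59.20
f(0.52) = -110.47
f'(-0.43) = -119.83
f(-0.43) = -44.45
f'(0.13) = -70.34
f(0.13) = -107.18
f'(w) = -2*w^3*sin(w) + 32*w^2*sin(w)*cos(w) - 14*w^2*sin(w) + 6*w^2*cos(w) + 224*w*sin(w)*cos(w) - 12*w*sin(w) - 32*w*cos(w)^2 + 28*w*cos(w) + 192*sin(w)*cos(w) - 112*cos(w)^2 + 12*cos(w)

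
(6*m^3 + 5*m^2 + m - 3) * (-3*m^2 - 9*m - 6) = -18*m^5 - 69*m^4 - 84*m^3 - 30*m^2 + 21*m + 18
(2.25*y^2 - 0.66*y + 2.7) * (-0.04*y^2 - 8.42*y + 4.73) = -0.09*y^4 - 18.9186*y^3 + 16.0917*y^2 - 25.8558*y + 12.771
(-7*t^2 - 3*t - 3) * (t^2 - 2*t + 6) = -7*t^4 + 11*t^3 - 39*t^2 - 12*t - 18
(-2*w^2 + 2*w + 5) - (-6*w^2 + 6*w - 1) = 4*w^2 - 4*w + 6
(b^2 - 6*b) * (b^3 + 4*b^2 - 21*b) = b^5 - 2*b^4 - 45*b^3 + 126*b^2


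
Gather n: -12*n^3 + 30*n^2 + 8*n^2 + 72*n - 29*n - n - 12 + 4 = -12*n^3 + 38*n^2 + 42*n - 8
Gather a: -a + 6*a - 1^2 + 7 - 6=5*a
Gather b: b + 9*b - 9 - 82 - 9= 10*b - 100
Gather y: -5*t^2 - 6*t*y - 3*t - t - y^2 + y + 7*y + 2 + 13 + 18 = -5*t^2 - 4*t - y^2 + y*(8 - 6*t) + 33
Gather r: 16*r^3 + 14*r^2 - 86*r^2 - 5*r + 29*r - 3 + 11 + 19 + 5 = 16*r^3 - 72*r^2 + 24*r + 32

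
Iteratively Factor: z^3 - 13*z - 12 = (z + 1)*(z^2 - z - 12) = (z - 4)*(z + 1)*(z + 3)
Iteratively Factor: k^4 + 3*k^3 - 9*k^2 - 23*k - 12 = (k + 1)*(k^3 + 2*k^2 - 11*k - 12) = (k + 1)*(k + 4)*(k^2 - 2*k - 3) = (k - 3)*(k + 1)*(k + 4)*(k + 1)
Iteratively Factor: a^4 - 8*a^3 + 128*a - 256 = (a + 4)*(a^3 - 12*a^2 + 48*a - 64) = (a - 4)*(a + 4)*(a^2 - 8*a + 16) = (a - 4)^2*(a + 4)*(a - 4)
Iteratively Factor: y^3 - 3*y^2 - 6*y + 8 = (y - 4)*(y^2 + y - 2) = (y - 4)*(y - 1)*(y + 2)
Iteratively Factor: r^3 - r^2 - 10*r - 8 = (r + 2)*(r^2 - 3*r - 4) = (r - 4)*(r + 2)*(r + 1)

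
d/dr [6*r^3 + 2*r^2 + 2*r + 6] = 18*r^2 + 4*r + 2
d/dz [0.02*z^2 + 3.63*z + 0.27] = 0.04*z + 3.63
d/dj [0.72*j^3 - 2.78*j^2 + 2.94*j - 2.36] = 2.16*j^2 - 5.56*j + 2.94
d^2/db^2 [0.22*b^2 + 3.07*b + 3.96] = 0.440000000000000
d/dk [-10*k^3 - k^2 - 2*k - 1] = -30*k^2 - 2*k - 2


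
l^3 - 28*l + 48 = (l - 4)*(l - 2)*(l + 6)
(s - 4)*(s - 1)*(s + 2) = s^3 - 3*s^2 - 6*s + 8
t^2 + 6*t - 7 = (t - 1)*(t + 7)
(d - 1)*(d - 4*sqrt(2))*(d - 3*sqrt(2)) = d^3 - 7*sqrt(2)*d^2 - d^2 + 7*sqrt(2)*d + 24*d - 24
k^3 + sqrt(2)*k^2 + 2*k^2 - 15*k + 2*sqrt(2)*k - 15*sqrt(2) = (k - 3)*(k + 5)*(k + sqrt(2))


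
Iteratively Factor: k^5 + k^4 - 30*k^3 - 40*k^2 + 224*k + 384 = (k + 2)*(k^4 - k^3 - 28*k^2 + 16*k + 192) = (k + 2)*(k + 4)*(k^3 - 5*k^2 - 8*k + 48) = (k - 4)*(k + 2)*(k + 4)*(k^2 - k - 12) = (k - 4)*(k + 2)*(k + 3)*(k + 4)*(k - 4)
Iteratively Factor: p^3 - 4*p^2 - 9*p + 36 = (p + 3)*(p^2 - 7*p + 12) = (p - 3)*(p + 3)*(p - 4)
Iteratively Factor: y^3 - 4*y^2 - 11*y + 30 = (y + 3)*(y^2 - 7*y + 10) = (y - 5)*(y + 3)*(y - 2)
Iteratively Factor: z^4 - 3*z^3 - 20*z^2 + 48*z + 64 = (z + 4)*(z^3 - 7*z^2 + 8*z + 16) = (z - 4)*(z + 4)*(z^2 - 3*z - 4) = (z - 4)^2*(z + 4)*(z + 1)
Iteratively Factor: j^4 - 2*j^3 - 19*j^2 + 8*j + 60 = (j - 5)*(j^3 + 3*j^2 - 4*j - 12) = (j - 5)*(j + 3)*(j^2 - 4) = (j - 5)*(j + 2)*(j + 3)*(j - 2)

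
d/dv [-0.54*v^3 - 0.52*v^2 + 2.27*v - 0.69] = -1.62*v^2 - 1.04*v + 2.27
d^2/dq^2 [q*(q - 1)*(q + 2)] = 6*q + 2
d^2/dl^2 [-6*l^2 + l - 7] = -12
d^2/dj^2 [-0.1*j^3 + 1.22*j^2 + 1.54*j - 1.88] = 2.44 - 0.6*j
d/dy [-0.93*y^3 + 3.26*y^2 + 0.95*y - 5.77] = -2.79*y^2 + 6.52*y + 0.95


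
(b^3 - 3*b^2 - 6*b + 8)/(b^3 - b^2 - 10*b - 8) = (b - 1)/(b + 1)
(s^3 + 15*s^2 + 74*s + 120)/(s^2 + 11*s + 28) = (s^2 + 11*s + 30)/(s + 7)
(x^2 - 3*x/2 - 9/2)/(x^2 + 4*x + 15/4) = 2*(x - 3)/(2*x + 5)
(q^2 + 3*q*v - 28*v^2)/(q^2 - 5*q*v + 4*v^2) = (q + 7*v)/(q - v)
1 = 1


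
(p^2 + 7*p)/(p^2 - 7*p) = (p + 7)/(p - 7)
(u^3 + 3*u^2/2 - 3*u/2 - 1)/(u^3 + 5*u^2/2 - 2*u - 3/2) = (u + 2)/(u + 3)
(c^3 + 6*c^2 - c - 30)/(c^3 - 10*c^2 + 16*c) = (c^2 + 8*c + 15)/(c*(c - 8))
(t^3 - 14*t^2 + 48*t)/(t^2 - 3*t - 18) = t*(t - 8)/(t + 3)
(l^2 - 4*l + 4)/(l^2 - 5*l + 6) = (l - 2)/(l - 3)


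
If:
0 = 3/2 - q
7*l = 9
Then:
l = 9/7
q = 3/2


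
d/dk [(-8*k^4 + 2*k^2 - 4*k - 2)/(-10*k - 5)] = 4*k*(3*k - 1)/5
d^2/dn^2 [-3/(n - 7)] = -6/(n - 7)^3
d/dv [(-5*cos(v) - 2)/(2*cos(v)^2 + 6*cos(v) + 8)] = (-5*cos(v)^2 - 4*cos(v) + 14)*sin(v)/(2*(cos(v)^2 + 3*cos(v) + 4)^2)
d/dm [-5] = 0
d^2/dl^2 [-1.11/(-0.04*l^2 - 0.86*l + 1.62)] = (-0.003552*l^2 - 0.076368*l + 1.11*(0.08*l + 0.86)*(0.16*l + 1.72) + 0.143856)/(0.04*l^2 + 0.86*l - 1.62)^3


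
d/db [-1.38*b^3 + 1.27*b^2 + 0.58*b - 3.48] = -4.14*b^2 + 2.54*b + 0.58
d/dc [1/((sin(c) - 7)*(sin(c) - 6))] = (13 - 2*sin(c))*cos(c)/((sin(c) - 7)^2*(sin(c) - 6)^2)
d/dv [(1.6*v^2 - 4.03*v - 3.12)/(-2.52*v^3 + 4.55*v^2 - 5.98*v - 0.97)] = (4.032*v^4 - 20.3112*v^3 - 14.8187*v^2 + 25.288*v - 14.7485)/(6.3504*v^6 - 22.932*v^5 + 50.8417*v^4 - 49.5292*v^3 + 26.9334*v^2 + 11.6012*v + 0.9409)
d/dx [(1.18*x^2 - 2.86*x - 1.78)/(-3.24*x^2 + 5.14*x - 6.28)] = (-3.2012*x^2 - 26.3552*x + 27.11)/(10.4976*x^4 - 33.3072*x^3 + 67.114*x^2 - 64.5584*x + 39.4384)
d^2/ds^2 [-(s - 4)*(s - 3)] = -2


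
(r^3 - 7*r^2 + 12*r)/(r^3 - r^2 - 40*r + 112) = r*(r - 3)/(r^2 + 3*r - 28)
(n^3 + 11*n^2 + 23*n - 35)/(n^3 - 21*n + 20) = (n + 7)/(n - 4)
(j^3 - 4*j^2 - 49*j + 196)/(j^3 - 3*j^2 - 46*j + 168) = (j - 7)/(j - 6)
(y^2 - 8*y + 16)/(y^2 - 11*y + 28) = (y - 4)/(y - 7)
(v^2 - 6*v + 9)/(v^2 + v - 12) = (v - 3)/(v + 4)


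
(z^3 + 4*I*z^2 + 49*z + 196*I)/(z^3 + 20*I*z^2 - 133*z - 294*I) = (z^2 - 3*I*z + 28)/(z^2 + 13*I*z - 42)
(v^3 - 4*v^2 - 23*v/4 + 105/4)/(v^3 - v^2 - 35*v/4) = (v - 3)/v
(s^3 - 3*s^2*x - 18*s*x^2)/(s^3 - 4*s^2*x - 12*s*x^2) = (s + 3*x)/(s + 2*x)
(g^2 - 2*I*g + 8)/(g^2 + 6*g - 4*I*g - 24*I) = (g + 2*I)/(g + 6)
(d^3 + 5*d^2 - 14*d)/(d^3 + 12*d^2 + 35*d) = (d - 2)/(d + 5)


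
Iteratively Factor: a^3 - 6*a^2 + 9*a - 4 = (a - 1)*(a^2 - 5*a + 4) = (a - 4)*(a - 1)*(a - 1)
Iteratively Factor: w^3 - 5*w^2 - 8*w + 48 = (w - 4)*(w^2 - w - 12) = (w - 4)^2*(w + 3)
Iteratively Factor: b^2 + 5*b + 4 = (b + 1)*(b + 4)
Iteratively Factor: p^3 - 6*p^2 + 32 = (p - 4)*(p^2 - 2*p - 8) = (p - 4)*(p + 2)*(p - 4)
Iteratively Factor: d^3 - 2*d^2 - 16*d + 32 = (d + 4)*(d^2 - 6*d + 8) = (d - 2)*(d + 4)*(d - 4)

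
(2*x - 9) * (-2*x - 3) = -4*x^2 + 12*x + 27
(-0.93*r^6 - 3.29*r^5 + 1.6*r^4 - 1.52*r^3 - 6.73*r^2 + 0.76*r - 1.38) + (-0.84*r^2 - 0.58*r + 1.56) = -0.93*r^6 - 3.29*r^5 + 1.6*r^4 - 1.52*r^3 - 7.57*r^2 + 0.18*r + 0.18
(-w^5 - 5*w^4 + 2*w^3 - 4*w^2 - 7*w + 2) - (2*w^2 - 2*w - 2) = -w^5 - 5*w^4 + 2*w^3 - 6*w^2 - 5*w + 4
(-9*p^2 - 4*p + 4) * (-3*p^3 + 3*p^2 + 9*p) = 27*p^5 - 15*p^4 - 105*p^3 - 24*p^2 + 36*p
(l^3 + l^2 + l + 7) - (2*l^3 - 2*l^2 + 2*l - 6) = -l^3 + 3*l^2 - l + 13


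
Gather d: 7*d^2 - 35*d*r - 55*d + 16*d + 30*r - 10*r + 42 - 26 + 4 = 7*d^2 + d*(-35*r - 39) + 20*r + 20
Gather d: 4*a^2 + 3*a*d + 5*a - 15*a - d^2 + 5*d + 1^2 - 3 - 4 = 4*a^2 - 10*a - d^2 + d*(3*a + 5) - 6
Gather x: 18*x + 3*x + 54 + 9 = 21*x + 63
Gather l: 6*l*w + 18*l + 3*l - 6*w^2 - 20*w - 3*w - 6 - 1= l*(6*w + 21) - 6*w^2 - 23*w - 7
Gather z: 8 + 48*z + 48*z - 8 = 96*z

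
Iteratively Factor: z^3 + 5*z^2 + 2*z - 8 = (z - 1)*(z^2 + 6*z + 8) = (z - 1)*(z + 2)*(z + 4)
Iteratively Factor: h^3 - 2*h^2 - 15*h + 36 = (h - 3)*(h^2 + h - 12) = (h - 3)^2*(h + 4)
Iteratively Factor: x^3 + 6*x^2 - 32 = (x + 4)*(x^2 + 2*x - 8) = (x + 4)^2*(x - 2)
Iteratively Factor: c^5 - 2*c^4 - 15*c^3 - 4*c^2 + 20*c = (c + 2)*(c^4 - 4*c^3 - 7*c^2 + 10*c) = (c + 2)^2*(c^3 - 6*c^2 + 5*c) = c*(c + 2)^2*(c^2 - 6*c + 5) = c*(c - 5)*(c + 2)^2*(c - 1)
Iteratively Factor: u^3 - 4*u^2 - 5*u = (u)*(u^2 - 4*u - 5) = u*(u + 1)*(u - 5)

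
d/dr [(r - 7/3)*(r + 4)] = 2*r + 5/3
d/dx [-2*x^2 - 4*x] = -4*x - 4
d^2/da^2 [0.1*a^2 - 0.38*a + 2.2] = 0.200000000000000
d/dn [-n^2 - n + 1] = -2*n - 1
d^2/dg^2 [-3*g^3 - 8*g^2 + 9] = -18*g - 16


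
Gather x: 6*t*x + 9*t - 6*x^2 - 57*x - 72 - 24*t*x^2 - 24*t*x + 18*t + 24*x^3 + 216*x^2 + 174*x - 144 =27*t + 24*x^3 + x^2*(210 - 24*t) + x*(117 - 18*t) - 216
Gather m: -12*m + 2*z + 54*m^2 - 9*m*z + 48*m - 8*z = 54*m^2 + m*(36 - 9*z) - 6*z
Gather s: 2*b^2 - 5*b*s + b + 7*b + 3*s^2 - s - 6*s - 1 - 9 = 2*b^2 + 8*b + 3*s^2 + s*(-5*b - 7) - 10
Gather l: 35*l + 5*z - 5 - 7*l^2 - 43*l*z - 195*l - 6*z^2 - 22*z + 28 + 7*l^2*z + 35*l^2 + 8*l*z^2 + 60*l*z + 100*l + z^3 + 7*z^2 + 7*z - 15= l^2*(7*z + 28) + l*(8*z^2 + 17*z - 60) + z^3 + z^2 - 10*z + 8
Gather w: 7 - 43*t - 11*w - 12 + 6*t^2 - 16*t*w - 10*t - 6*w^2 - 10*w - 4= 6*t^2 - 53*t - 6*w^2 + w*(-16*t - 21) - 9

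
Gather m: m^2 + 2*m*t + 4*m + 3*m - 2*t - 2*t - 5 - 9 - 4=m^2 + m*(2*t + 7) - 4*t - 18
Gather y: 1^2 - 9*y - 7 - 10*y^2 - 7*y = -10*y^2 - 16*y - 6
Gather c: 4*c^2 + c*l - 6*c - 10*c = 4*c^2 + c*(l - 16)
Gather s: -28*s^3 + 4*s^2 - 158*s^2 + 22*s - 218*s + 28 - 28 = -28*s^3 - 154*s^2 - 196*s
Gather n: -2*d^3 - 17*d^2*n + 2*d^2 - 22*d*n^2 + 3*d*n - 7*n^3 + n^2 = -2*d^3 + 2*d^2 - 7*n^3 + n^2*(1 - 22*d) + n*(-17*d^2 + 3*d)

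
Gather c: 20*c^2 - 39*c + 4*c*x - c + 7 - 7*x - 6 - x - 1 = 20*c^2 + c*(4*x - 40) - 8*x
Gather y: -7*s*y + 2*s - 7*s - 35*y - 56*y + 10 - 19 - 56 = -5*s + y*(-7*s - 91) - 65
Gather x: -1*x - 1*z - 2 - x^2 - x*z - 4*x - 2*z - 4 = -x^2 + x*(-z - 5) - 3*z - 6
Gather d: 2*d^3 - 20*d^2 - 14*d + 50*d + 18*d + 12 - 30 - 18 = 2*d^3 - 20*d^2 + 54*d - 36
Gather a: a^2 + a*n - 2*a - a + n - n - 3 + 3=a^2 + a*(n - 3)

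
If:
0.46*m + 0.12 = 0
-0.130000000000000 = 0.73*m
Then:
No Solution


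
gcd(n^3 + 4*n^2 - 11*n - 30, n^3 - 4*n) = n + 2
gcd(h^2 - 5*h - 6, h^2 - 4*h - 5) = h + 1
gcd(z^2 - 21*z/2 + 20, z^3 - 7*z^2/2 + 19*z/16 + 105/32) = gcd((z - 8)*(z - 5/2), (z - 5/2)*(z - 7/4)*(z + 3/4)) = z - 5/2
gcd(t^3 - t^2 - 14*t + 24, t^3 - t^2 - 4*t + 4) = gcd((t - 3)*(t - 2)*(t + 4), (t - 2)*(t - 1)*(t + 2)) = t - 2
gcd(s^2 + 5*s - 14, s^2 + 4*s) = 1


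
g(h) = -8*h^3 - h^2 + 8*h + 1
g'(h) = -24*h^2 - 2*h + 8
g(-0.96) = -0.52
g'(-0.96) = -12.20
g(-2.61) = 115.54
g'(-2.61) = -150.27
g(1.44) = -13.44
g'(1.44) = -44.65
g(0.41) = 3.56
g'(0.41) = 3.15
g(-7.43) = 3167.73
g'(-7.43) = -1302.06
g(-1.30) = 6.49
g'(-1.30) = -29.96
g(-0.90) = -1.18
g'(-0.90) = -9.64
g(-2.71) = 131.20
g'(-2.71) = -162.84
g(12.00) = -13871.00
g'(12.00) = -3472.00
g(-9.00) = 5680.00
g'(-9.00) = -1918.00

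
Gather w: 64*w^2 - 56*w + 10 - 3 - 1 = 64*w^2 - 56*w + 6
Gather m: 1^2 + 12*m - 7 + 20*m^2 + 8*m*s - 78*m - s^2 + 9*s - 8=20*m^2 + m*(8*s - 66) - s^2 + 9*s - 14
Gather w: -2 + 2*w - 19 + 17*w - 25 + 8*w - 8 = 27*w - 54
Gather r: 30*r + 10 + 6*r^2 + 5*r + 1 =6*r^2 + 35*r + 11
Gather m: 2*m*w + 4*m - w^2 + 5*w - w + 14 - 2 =m*(2*w + 4) - w^2 + 4*w + 12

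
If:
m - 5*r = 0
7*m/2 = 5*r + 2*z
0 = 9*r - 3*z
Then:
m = 0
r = 0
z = 0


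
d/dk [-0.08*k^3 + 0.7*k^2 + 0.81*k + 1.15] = -0.24*k^2 + 1.4*k + 0.81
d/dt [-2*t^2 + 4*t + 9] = 4 - 4*t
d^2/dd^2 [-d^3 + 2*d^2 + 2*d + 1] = 4 - 6*d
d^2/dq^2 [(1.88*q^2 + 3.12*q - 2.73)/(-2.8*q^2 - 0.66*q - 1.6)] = (-41.97312*q^3 + 178.9536*q^2 + 114.13584*q - 25.118584)/(21.952*q^6 + 15.5232*q^5 + 41.29104*q^4 + 18.028296*q^3 + 23.59488*q^2 + 5.0688*q + 4.096)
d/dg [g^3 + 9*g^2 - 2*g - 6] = 3*g^2 + 18*g - 2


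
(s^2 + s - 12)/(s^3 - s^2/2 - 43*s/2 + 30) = 2*(s^2 + s - 12)/(2*s^3 - s^2 - 43*s + 60)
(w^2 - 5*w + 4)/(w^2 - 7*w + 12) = (w - 1)/(w - 3)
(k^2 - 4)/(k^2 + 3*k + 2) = (k - 2)/(k + 1)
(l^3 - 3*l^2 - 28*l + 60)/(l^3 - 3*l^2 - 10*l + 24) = (l^2 - l - 30)/(l^2 - l - 12)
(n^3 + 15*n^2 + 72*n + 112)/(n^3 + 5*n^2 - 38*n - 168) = (n + 4)/(n - 6)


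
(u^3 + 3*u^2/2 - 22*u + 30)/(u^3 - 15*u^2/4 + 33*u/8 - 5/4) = 4*(2*u^2 + 7*u - 30)/(8*u^2 - 14*u + 5)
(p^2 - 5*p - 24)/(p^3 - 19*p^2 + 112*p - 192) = (p + 3)/(p^2 - 11*p + 24)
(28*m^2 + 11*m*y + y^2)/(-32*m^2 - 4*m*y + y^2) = (7*m + y)/(-8*m + y)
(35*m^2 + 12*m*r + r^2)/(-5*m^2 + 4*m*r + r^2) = (7*m + r)/(-m + r)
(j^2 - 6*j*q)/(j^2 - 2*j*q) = (j - 6*q)/(j - 2*q)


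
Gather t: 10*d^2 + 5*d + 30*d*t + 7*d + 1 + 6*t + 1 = 10*d^2 + 12*d + t*(30*d + 6) + 2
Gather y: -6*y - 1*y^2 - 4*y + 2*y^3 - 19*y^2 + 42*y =2*y^3 - 20*y^2 + 32*y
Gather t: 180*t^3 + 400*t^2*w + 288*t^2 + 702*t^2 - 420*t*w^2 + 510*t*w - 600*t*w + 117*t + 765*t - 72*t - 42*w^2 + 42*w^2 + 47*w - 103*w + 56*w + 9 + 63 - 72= 180*t^3 + t^2*(400*w + 990) + t*(-420*w^2 - 90*w + 810)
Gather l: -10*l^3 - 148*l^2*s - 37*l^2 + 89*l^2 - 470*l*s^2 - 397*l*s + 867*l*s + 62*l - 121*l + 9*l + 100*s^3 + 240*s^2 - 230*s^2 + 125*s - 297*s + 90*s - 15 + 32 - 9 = -10*l^3 + l^2*(52 - 148*s) + l*(-470*s^2 + 470*s - 50) + 100*s^3 + 10*s^2 - 82*s + 8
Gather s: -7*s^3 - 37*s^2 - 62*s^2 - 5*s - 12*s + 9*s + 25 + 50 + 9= -7*s^3 - 99*s^2 - 8*s + 84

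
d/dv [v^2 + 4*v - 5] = 2*v + 4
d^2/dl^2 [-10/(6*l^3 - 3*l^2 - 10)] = 60*(12*l^2*(3*l - 1)^2 + (6*l - 1)*(-6*l^3 + 3*l^2 + 10))/(-6*l^3 + 3*l^2 + 10)^3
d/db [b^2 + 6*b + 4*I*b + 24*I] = 2*b + 6 + 4*I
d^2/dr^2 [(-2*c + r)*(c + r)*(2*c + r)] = 2*c + 6*r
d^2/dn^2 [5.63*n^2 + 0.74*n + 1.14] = 11.2600000000000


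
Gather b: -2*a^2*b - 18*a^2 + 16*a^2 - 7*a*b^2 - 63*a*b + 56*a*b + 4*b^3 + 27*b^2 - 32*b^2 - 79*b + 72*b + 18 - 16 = -2*a^2 + 4*b^3 + b^2*(-7*a - 5) + b*(-2*a^2 - 7*a - 7) + 2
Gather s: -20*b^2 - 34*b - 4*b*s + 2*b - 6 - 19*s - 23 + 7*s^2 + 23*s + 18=-20*b^2 - 32*b + 7*s^2 + s*(4 - 4*b) - 11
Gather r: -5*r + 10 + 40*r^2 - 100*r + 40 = 40*r^2 - 105*r + 50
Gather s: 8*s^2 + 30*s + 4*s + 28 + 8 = 8*s^2 + 34*s + 36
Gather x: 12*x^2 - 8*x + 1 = 12*x^2 - 8*x + 1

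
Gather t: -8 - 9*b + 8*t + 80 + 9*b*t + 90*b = 81*b + t*(9*b + 8) + 72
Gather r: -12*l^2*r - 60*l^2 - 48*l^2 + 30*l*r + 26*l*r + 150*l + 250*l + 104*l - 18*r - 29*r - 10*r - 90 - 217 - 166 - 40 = -108*l^2 + 504*l + r*(-12*l^2 + 56*l - 57) - 513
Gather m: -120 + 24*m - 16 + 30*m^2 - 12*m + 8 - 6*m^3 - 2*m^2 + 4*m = -6*m^3 + 28*m^2 + 16*m - 128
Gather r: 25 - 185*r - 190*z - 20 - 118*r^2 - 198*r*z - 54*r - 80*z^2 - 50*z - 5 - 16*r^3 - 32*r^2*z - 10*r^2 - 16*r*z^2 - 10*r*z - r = -16*r^3 + r^2*(-32*z - 128) + r*(-16*z^2 - 208*z - 240) - 80*z^2 - 240*z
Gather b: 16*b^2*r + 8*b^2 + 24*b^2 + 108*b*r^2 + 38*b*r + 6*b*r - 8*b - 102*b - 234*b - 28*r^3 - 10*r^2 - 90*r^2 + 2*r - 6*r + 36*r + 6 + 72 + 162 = b^2*(16*r + 32) + b*(108*r^2 + 44*r - 344) - 28*r^3 - 100*r^2 + 32*r + 240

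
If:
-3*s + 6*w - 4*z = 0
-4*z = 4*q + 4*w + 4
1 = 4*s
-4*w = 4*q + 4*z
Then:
No Solution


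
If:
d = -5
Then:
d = -5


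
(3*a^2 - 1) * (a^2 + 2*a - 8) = 3*a^4 + 6*a^3 - 25*a^2 - 2*a + 8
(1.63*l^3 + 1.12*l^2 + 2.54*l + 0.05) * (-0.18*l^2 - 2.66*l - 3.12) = -0.2934*l^5 - 4.5374*l^4 - 8.522*l^3 - 10.2598*l^2 - 8.0578*l - 0.156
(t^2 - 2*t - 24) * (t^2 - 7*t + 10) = t^4 - 9*t^3 + 148*t - 240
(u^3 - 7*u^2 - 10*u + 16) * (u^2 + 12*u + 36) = u^5 + 5*u^4 - 58*u^3 - 356*u^2 - 168*u + 576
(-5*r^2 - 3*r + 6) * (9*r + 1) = -45*r^3 - 32*r^2 + 51*r + 6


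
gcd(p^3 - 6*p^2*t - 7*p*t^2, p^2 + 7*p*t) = p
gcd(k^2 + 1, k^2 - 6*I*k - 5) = k - I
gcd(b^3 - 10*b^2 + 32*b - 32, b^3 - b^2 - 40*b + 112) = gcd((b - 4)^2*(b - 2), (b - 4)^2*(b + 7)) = b^2 - 8*b + 16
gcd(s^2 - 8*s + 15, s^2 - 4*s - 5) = s - 5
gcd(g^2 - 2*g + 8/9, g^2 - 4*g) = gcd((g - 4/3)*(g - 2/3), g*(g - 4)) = 1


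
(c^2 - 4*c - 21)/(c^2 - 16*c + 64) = (c^2 - 4*c - 21)/(c^2 - 16*c + 64)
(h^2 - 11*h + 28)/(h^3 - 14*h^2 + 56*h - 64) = (h - 7)/(h^2 - 10*h + 16)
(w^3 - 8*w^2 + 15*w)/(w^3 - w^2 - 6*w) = (w - 5)/(w + 2)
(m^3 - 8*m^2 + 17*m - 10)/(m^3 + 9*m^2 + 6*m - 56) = (m^2 - 6*m + 5)/(m^2 + 11*m + 28)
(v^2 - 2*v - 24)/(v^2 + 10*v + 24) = (v - 6)/(v + 6)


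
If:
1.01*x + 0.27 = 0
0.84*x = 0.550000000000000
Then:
No Solution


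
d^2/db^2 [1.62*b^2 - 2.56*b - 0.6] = 3.24000000000000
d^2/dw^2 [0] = 0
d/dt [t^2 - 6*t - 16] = 2*t - 6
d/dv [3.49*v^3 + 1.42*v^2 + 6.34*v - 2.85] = 10.47*v^2 + 2.84*v + 6.34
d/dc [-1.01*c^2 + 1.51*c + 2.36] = 1.51 - 2.02*c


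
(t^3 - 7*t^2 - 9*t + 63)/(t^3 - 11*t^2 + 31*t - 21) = (t + 3)/(t - 1)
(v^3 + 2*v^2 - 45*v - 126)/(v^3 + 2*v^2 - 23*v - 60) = (v^2 - v - 42)/(v^2 - v - 20)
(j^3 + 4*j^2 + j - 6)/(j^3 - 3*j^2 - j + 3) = (j^2 + 5*j + 6)/(j^2 - 2*j - 3)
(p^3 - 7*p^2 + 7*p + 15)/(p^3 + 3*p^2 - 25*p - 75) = (p^2 - 2*p - 3)/(p^2 + 8*p + 15)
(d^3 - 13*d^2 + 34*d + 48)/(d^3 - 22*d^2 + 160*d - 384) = (d + 1)/(d - 8)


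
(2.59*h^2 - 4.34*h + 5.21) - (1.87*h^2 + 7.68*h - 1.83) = 0.72*h^2 - 12.02*h + 7.04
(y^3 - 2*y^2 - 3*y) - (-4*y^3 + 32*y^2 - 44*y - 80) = 5*y^3 - 34*y^2 + 41*y + 80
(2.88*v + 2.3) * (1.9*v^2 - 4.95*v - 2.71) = 5.472*v^3 - 9.886*v^2 - 19.1898*v - 6.233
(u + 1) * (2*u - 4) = 2*u^2 - 2*u - 4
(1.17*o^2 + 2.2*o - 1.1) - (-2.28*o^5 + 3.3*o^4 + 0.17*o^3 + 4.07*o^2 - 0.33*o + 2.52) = 2.28*o^5 - 3.3*o^4 - 0.17*o^3 - 2.9*o^2 + 2.53*o - 3.62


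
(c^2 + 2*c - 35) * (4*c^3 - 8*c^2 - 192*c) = 4*c^5 - 348*c^3 - 104*c^2 + 6720*c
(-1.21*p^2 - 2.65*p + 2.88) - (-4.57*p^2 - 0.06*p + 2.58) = 3.36*p^2 - 2.59*p + 0.3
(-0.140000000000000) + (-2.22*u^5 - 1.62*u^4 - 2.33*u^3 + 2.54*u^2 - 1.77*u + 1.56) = -2.22*u^5 - 1.62*u^4 - 2.33*u^3 + 2.54*u^2 - 1.77*u + 1.42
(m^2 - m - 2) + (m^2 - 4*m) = 2*m^2 - 5*m - 2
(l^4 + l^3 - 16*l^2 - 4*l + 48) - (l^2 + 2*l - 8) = l^4 + l^3 - 17*l^2 - 6*l + 56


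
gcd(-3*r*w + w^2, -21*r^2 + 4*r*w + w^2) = 3*r - w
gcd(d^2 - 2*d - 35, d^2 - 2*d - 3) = 1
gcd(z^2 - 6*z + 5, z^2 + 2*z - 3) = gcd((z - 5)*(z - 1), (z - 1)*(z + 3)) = z - 1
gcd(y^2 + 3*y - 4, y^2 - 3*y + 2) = y - 1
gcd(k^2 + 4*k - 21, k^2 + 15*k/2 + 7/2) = k + 7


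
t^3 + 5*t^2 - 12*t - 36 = (t - 3)*(t + 2)*(t + 6)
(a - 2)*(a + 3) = a^2 + a - 6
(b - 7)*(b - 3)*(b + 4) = b^3 - 6*b^2 - 19*b + 84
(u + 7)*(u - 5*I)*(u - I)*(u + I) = u^4 + 7*u^3 - 5*I*u^3 + u^2 - 35*I*u^2 + 7*u - 5*I*u - 35*I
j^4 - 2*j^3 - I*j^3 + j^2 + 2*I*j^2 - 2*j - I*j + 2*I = (j - 2)*(j - I)^2*(j + I)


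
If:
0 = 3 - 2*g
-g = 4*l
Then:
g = 3/2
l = -3/8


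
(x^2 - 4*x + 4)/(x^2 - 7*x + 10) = (x - 2)/(x - 5)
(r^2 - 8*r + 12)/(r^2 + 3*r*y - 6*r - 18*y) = (r - 2)/(r + 3*y)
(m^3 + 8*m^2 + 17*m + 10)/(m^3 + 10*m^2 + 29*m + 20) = (m + 2)/(m + 4)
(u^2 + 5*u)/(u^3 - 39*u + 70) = u*(u + 5)/(u^3 - 39*u + 70)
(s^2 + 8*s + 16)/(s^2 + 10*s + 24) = (s + 4)/(s + 6)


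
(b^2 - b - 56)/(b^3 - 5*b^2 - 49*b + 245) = (b - 8)/(b^2 - 12*b + 35)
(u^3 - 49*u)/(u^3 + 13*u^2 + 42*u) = (u - 7)/(u + 6)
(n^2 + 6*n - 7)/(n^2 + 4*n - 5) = (n + 7)/(n + 5)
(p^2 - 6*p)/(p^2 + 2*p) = (p - 6)/(p + 2)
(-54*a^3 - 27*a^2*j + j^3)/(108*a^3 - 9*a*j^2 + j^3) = (-3*a - j)/(6*a - j)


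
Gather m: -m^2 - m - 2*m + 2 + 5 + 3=-m^2 - 3*m + 10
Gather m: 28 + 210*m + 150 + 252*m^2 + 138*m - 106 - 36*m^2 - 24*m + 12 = 216*m^2 + 324*m + 84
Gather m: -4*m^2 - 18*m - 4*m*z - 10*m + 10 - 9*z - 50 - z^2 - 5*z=-4*m^2 + m*(-4*z - 28) - z^2 - 14*z - 40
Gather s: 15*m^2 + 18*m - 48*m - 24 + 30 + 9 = 15*m^2 - 30*m + 15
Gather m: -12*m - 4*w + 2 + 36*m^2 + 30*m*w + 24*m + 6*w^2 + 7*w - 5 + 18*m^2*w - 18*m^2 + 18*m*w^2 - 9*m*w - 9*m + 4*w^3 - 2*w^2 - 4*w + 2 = m^2*(18*w + 18) + m*(18*w^2 + 21*w + 3) + 4*w^3 + 4*w^2 - w - 1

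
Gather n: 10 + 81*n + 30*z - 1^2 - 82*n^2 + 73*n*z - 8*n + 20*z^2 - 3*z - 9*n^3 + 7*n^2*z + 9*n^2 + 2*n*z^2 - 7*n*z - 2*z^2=-9*n^3 + n^2*(7*z - 73) + n*(2*z^2 + 66*z + 73) + 18*z^2 + 27*z + 9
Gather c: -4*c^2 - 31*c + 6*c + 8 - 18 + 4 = -4*c^2 - 25*c - 6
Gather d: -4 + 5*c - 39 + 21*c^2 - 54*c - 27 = 21*c^2 - 49*c - 70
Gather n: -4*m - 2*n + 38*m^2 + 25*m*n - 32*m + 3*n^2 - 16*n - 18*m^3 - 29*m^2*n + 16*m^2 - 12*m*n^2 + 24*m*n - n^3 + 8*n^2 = -18*m^3 + 54*m^2 - 36*m - n^3 + n^2*(11 - 12*m) + n*(-29*m^2 + 49*m - 18)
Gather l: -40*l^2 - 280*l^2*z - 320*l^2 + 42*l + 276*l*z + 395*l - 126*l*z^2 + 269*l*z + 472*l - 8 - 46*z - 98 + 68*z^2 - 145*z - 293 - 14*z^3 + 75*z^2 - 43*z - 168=l^2*(-280*z - 360) + l*(-126*z^2 + 545*z + 909) - 14*z^3 + 143*z^2 - 234*z - 567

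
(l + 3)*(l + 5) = l^2 + 8*l + 15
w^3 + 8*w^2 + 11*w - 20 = (w - 1)*(w + 4)*(w + 5)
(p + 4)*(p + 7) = p^2 + 11*p + 28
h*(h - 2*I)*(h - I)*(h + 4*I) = h^4 + I*h^3 + 10*h^2 - 8*I*h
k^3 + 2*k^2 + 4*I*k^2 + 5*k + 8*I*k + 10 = (k + 2)*(k - I)*(k + 5*I)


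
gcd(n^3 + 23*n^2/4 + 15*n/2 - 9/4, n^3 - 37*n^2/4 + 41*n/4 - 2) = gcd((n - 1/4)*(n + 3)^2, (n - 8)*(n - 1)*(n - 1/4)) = n - 1/4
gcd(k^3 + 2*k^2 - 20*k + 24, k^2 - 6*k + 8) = k - 2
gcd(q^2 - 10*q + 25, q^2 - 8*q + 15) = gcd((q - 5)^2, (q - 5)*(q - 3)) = q - 5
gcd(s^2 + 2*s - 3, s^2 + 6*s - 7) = s - 1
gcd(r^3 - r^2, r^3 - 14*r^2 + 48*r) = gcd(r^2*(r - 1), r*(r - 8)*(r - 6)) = r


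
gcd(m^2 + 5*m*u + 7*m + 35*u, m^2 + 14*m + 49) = m + 7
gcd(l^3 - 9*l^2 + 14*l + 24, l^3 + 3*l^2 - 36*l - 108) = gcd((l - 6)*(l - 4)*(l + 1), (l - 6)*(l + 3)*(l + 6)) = l - 6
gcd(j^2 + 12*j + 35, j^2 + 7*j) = j + 7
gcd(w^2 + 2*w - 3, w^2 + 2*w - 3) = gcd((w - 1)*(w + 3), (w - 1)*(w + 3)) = w^2 + 2*w - 3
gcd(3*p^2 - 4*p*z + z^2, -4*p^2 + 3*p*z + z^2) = -p + z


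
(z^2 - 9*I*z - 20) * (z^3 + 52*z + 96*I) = z^5 - 9*I*z^4 + 32*z^3 - 372*I*z^2 - 176*z - 1920*I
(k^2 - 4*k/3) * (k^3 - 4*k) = k^5 - 4*k^4/3 - 4*k^3 + 16*k^2/3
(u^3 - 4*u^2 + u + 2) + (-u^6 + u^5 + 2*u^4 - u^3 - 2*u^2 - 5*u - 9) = -u^6 + u^5 + 2*u^4 - 6*u^2 - 4*u - 7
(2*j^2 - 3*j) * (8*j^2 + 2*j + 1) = 16*j^4 - 20*j^3 - 4*j^2 - 3*j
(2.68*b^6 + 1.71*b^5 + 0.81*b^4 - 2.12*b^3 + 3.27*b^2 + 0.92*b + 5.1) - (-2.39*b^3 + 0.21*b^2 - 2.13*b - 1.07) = 2.68*b^6 + 1.71*b^5 + 0.81*b^4 + 0.27*b^3 + 3.06*b^2 + 3.05*b + 6.17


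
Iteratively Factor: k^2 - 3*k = (k - 3)*(k)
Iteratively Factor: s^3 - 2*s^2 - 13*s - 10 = (s + 1)*(s^2 - 3*s - 10) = (s - 5)*(s + 1)*(s + 2)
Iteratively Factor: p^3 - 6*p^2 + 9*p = (p)*(p^2 - 6*p + 9) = p*(p - 3)*(p - 3)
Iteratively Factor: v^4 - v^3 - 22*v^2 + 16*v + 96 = (v - 3)*(v^3 + 2*v^2 - 16*v - 32) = (v - 3)*(v + 2)*(v^2 - 16) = (v - 3)*(v + 2)*(v + 4)*(v - 4)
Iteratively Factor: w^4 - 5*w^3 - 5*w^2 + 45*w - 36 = (w + 3)*(w^3 - 8*w^2 + 19*w - 12) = (w - 4)*(w + 3)*(w^2 - 4*w + 3) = (w - 4)*(w - 1)*(w + 3)*(w - 3)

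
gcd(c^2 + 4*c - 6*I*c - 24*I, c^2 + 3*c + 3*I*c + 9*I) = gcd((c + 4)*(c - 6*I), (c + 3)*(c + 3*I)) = 1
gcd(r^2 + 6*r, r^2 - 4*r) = r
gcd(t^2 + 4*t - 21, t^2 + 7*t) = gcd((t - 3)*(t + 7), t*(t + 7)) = t + 7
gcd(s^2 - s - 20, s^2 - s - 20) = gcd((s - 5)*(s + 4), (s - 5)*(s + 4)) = s^2 - s - 20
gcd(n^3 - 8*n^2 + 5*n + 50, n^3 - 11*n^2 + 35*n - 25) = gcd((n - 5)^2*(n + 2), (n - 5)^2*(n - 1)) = n^2 - 10*n + 25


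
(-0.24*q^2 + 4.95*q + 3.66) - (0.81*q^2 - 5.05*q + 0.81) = -1.05*q^2 + 10.0*q + 2.85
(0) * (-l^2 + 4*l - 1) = 0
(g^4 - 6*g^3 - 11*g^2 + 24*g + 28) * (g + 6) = g^5 - 47*g^3 - 42*g^2 + 172*g + 168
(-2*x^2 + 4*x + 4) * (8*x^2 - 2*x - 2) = -16*x^4 + 36*x^3 + 28*x^2 - 16*x - 8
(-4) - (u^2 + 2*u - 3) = -u^2 - 2*u - 1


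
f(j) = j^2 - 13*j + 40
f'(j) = 2*j - 13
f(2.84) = 11.15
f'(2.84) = -7.32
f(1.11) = 26.80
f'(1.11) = -10.78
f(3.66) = 5.82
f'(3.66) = -5.68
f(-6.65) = 170.67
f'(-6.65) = -26.30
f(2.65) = 12.57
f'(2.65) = -7.70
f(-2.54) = 79.47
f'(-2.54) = -18.08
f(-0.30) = 43.99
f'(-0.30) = -13.60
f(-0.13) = 41.71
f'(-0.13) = -13.26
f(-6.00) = 154.00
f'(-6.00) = -25.00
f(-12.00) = 340.00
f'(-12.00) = -37.00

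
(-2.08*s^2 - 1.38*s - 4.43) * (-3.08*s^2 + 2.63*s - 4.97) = 6.4064*s^4 - 1.22*s^3 + 20.3526*s^2 - 4.7923*s + 22.0171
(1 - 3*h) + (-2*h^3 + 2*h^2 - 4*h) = -2*h^3 + 2*h^2 - 7*h + 1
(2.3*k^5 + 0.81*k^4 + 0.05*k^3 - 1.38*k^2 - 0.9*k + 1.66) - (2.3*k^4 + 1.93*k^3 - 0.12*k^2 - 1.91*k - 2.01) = 2.3*k^5 - 1.49*k^4 - 1.88*k^3 - 1.26*k^2 + 1.01*k + 3.67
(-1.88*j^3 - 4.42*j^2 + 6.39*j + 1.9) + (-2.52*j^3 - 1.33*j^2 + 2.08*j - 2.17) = -4.4*j^3 - 5.75*j^2 + 8.47*j - 0.27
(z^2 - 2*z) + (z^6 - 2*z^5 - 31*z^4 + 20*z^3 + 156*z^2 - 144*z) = z^6 - 2*z^5 - 31*z^4 + 20*z^3 + 157*z^2 - 146*z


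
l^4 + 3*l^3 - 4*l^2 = l^2*(l - 1)*(l + 4)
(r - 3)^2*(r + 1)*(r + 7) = r^4 + 2*r^3 - 32*r^2 + 30*r + 63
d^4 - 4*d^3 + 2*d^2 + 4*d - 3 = (d - 3)*(d - 1)^2*(d + 1)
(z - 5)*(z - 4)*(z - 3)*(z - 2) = z^4 - 14*z^3 + 71*z^2 - 154*z + 120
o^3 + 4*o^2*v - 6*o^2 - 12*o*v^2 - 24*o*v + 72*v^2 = (o - 6)*(o - 2*v)*(o + 6*v)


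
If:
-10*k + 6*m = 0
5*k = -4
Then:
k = -4/5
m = -4/3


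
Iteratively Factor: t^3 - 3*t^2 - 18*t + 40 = (t - 2)*(t^2 - t - 20) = (t - 5)*(t - 2)*(t + 4)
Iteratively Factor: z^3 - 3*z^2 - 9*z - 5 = (z + 1)*(z^2 - 4*z - 5) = (z - 5)*(z + 1)*(z + 1)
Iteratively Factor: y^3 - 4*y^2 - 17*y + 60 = (y - 5)*(y^2 + y - 12) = (y - 5)*(y - 3)*(y + 4)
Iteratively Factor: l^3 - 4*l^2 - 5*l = (l + 1)*(l^2 - 5*l) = l*(l + 1)*(l - 5)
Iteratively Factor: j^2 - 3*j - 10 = (j + 2)*(j - 5)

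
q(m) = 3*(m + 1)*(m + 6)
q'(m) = 6*m + 21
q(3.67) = 135.48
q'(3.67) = 43.02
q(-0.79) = 3.28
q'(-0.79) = 16.26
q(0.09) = 19.91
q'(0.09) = 21.54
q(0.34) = 25.49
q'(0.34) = 23.04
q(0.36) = 25.95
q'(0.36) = 23.16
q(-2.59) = -16.27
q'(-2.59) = 5.46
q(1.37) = 52.40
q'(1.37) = 29.22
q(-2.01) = -12.09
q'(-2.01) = 8.94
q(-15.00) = 378.00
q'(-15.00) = -69.00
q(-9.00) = 72.00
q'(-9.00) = -33.00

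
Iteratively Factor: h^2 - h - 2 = (h - 2)*(h + 1)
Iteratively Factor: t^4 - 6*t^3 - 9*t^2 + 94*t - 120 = (t - 5)*(t^3 - t^2 - 14*t + 24) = (t - 5)*(t + 4)*(t^2 - 5*t + 6) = (t - 5)*(t - 3)*(t + 4)*(t - 2)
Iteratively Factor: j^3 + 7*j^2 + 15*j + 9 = (j + 3)*(j^2 + 4*j + 3) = (j + 3)^2*(j + 1)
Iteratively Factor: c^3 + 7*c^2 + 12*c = (c + 3)*(c^2 + 4*c) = (c + 3)*(c + 4)*(c)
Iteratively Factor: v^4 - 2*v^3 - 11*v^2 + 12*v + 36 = (v - 3)*(v^3 + v^2 - 8*v - 12) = (v - 3)^2*(v^2 + 4*v + 4) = (v - 3)^2*(v + 2)*(v + 2)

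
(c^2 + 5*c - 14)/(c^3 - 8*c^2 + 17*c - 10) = (c + 7)/(c^2 - 6*c + 5)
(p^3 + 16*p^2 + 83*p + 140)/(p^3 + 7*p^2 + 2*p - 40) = (p + 7)/(p - 2)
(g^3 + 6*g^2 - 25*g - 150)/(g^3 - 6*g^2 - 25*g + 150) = (g + 6)/(g - 6)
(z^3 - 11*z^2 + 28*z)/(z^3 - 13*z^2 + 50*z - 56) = z/(z - 2)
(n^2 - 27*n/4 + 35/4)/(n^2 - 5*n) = (n - 7/4)/n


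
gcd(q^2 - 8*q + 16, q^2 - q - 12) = q - 4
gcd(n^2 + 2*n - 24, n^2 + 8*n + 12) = n + 6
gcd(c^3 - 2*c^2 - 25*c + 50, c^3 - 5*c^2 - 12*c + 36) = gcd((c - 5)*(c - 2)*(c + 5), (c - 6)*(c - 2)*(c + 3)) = c - 2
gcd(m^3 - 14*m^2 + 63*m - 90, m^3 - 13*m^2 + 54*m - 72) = m^2 - 9*m + 18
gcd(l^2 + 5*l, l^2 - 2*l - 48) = 1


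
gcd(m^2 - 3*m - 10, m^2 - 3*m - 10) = m^2 - 3*m - 10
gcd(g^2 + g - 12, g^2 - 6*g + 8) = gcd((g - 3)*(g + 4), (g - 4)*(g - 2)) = 1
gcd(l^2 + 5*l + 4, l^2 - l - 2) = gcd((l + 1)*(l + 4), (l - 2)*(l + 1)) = l + 1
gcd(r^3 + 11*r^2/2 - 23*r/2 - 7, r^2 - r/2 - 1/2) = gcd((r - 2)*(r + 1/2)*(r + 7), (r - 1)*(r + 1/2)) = r + 1/2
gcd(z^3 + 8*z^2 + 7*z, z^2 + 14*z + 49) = z + 7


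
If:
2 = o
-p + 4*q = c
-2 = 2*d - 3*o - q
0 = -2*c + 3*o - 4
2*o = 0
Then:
No Solution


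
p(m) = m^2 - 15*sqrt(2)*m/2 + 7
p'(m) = 2*m - 15*sqrt(2)/2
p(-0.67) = 14.56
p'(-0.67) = -11.95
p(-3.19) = 51.01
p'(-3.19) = -16.99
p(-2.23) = 35.63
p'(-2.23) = -15.07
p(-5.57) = 97.10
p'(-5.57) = -21.75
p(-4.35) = 72.06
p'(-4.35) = -19.31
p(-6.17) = 110.51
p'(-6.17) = -22.95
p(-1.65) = 27.22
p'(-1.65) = -13.91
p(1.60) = -7.41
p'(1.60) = -7.41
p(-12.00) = 278.28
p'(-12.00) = -34.61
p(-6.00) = 106.64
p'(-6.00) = -22.61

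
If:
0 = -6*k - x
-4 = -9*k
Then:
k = 4/9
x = -8/3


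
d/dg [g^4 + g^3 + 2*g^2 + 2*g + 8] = 4*g^3 + 3*g^2 + 4*g + 2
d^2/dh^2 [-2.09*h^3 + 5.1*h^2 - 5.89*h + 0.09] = 10.2 - 12.54*h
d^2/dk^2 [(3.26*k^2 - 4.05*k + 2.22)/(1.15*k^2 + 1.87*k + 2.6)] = (-24.73351*k^3 - 40.8687*k^2 + 101.30166*k + 85.708036)/(1.520875*k^6 + 7.419225*k^5 + 22.379805*k^4 + 40.087003*k^3 + 50.59782*k^2 + 37.9236*k + 17.576)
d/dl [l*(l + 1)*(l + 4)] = 3*l^2 + 10*l + 4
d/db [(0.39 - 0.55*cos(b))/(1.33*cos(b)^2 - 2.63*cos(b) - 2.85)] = (-0.7315*cos(b)^2 + 1.0374*cos(b) - 2.5932)*sin(b)/(1.7689*cos(b)^4 - 6.9958*cos(b)^3 - 0.664100000000001*cos(b)^2 + 14.991*cos(b) + 8.1225)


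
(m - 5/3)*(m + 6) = m^2 + 13*m/3 - 10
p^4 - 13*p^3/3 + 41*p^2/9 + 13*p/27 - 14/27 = (p - 7/3)*(p - 2)*(p - 1/3)*(p + 1/3)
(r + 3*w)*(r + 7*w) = r^2 + 10*r*w + 21*w^2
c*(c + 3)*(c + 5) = c^3 + 8*c^2 + 15*c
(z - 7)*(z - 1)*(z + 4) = z^3 - 4*z^2 - 25*z + 28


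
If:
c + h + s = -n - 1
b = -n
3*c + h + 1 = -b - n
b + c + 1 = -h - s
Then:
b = 0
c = s/2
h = -3*s/2 - 1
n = 0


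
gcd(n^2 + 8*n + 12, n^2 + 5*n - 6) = n + 6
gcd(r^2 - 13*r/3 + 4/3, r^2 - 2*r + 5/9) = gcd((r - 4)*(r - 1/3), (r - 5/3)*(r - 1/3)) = r - 1/3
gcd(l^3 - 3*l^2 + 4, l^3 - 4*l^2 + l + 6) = l^2 - l - 2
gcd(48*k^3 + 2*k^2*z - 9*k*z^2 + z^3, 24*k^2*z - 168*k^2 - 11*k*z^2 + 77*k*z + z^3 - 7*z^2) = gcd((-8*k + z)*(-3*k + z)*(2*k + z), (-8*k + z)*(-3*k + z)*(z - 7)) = 24*k^2 - 11*k*z + z^2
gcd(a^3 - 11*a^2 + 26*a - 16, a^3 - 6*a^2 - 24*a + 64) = a^2 - 10*a + 16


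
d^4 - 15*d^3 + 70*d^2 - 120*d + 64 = (d - 8)*(d - 4)*(d - 2)*(d - 1)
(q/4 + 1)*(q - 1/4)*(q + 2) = q^3/4 + 23*q^2/16 + 13*q/8 - 1/2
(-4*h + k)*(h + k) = -4*h^2 - 3*h*k + k^2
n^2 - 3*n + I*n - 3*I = (n - 3)*(n + I)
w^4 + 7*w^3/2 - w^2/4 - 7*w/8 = w*(w - 1/2)*(w + 1/2)*(w + 7/2)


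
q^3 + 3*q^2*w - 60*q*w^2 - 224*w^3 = (q - 8*w)*(q + 4*w)*(q + 7*w)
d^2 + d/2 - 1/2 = (d - 1/2)*(d + 1)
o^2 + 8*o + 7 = (o + 1)*(o + 7)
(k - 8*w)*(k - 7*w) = k^2 - 15*k*w + 56*w^2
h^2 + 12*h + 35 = (h + 5)*(h + 7)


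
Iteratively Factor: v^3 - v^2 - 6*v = (v + 2)*(v^2 - 3*v) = (v - 3)*(v + 2)*(v)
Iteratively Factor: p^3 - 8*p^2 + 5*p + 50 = (p + 2)*(p^2 - 10*p + 25) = (p - 5)*(p + 2)*(p - 5)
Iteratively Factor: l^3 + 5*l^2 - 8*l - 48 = (l - 3)*(l^2 + 8*l + 16) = (l - 3)*(l + 4)*(l + 4)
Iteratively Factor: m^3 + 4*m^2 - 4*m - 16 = (m + 4)*(m^2 - 4) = (m + 2)*(m + 4)*(m - 2)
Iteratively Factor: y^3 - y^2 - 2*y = (y + 1)*(y^2 - 2*y) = (y - 2)*(y + 1)*(y)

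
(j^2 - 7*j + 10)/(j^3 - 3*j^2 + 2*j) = (j - 5)/(j*(j - 1))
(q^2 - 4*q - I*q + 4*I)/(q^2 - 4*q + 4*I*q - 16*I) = (q - I)/(q + 4*I)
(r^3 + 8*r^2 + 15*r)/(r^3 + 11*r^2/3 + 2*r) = 3*(r + 5)/(3*r + 2)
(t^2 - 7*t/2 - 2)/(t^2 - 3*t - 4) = (t + 1/2)/(t + 1)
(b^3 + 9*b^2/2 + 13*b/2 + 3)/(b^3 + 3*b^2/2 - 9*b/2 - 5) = (2*b^2 + 7*b + 6)/(2*b^2 + b - 10)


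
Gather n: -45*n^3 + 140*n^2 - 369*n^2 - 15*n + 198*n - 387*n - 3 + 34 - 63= -45*n^3 - 229*n^2 - 204*n - 32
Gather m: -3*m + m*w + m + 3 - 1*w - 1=m*(w - 2) - w + 2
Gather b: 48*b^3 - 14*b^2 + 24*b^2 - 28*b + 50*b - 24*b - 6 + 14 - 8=48*b^3 + 10*b^2 - 2*b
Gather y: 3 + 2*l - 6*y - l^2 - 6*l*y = -l^2 + 2*l + y*(-6*l - 6) + 3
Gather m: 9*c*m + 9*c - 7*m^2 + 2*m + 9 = 9*c - 7*m^2 + m*(9*c + 2) + 9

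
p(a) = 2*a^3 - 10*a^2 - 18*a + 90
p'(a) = 6*a^2 - 20*a - 18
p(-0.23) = 93.59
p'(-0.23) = -13.08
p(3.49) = -9.60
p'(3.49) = -14.72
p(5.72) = 34.15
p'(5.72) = 63.91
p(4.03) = -14.05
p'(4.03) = -1.15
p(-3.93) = -115.11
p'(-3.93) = 153.27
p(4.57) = -10.22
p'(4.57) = 15.91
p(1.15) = 59.12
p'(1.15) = -33.06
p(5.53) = 22.88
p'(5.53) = 54.89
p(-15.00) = -8640.00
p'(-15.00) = 1632.00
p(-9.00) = -2016.00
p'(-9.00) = 648.00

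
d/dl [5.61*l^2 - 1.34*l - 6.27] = 11.22*l - 1.34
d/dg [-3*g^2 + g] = 1 - 6*g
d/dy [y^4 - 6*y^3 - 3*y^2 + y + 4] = 4*y^3 - 18*y^2 - 6*y + 1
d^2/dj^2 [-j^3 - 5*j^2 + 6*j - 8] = -6*j - 10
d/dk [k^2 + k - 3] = 2*k + 1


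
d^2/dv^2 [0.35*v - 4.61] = 0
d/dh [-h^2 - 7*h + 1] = -2*h - 7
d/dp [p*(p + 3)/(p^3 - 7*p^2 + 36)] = (-p^2*(p + 3)*(3*p - 14) + (2*p + 3)*(p^3 - 7*p^2 + 36))/(p^3 - 7*p^2 + 36)^2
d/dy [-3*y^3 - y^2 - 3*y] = -9*y^2 - 2*y - 3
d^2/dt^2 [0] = 0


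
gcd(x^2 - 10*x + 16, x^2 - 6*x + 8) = x - 2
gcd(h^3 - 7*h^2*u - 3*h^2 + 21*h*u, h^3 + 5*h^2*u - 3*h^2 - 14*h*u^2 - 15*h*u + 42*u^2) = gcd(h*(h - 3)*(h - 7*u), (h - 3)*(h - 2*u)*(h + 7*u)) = h - 3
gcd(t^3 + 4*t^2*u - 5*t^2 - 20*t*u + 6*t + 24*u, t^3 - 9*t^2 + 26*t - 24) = t^2 - 5*t + 6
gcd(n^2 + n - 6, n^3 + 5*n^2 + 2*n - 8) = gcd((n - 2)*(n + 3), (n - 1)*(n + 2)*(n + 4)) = 1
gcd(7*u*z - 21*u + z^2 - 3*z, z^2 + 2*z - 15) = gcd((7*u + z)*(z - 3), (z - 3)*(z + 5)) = z - 3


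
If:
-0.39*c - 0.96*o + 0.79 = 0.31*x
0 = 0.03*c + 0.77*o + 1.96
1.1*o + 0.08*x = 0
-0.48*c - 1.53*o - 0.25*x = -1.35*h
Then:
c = -14.68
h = -2.43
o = -1.97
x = 27.13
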